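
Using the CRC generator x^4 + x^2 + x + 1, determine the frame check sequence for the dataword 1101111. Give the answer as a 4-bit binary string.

Append 4 zeros: 11011110000. Divide by 10111 (XOR where the leading bit is 1):
  pos 0: 11011 XOR 10111 = 01100
  pos 1: 11001 XOR 10111 = 01110
  pos 2: 11101 XOR 10111 = 01010
  pos 3: 10100 XOR 10111 = 00011
  pos 6: 11000 XOR 10111 = 01111
Remainder (last 4 bits) = 1111. This is the CRC / FCS.

1111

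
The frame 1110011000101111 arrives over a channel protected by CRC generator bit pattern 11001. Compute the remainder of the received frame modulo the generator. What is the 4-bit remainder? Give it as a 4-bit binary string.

Modulo-2 division of 1110011000101111 by 11001:
  pos 0: 11100 XOR 11001 = 00101
  pos 2: 10111 XOR 11001 = 01110
  pos 3: 11100 XOR 11001 = 00101
  pos 5: 10100 XOR 11001 = 01101
  pos 6: 11011 XOR 11001 = 00010
  pos 9: 10011 XOR 11001 = 01010
  pos 10: 10101 XOR 11001 = 01100
  pos 11: 11001 XOR 11001 = 00000
Remainder = 0000 (zero — the frame passes the CRC check).

0000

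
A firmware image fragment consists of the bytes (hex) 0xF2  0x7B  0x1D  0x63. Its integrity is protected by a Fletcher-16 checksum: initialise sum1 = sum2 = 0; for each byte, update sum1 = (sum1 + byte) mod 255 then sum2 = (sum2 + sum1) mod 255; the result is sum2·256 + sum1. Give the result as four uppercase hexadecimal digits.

Running sums (mod 255):
  after byte 0 (0xF2): sum1=242, sum2=242
  after byte 1 (0x7B): sum1=110, sum2=97
  after byte 2 (0x1D): sum1=139, sum2=236
  after byte 3 (0x63): sum1=238, sum2=219
Checksum = sum2·256 + sum1 = 219·256 + 238 = 56302 = 0xDBEE.

DBEE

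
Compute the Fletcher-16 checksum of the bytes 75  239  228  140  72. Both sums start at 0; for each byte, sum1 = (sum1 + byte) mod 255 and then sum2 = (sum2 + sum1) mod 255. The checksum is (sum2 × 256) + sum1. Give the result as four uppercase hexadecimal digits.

48F4

Running sums (mod 255):
  after byte 0 (75): sum1=75, sum2=75
  after byte 1 (239): sum1=59, sum2=134
  after byte 2 (228): sum1=32, sum2=166
  after byte 3 (140): sum1=172, sum2=83
  after byte 4 (72): sum1=244, sum2=72
Checksum = sum2·256 + sum1 = 72·256 + 244 = 18676 = 0x48F4.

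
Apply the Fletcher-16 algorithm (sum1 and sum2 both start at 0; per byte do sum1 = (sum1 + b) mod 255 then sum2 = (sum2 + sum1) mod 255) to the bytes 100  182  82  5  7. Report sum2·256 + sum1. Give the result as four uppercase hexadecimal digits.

Running sums (mod 255):
  after byte 0 (100): sum1=100, sum2=100
  after byte 1 (182): sum1=27, sum2=127
  after byte 2 (82): sum1=109, sum2=236
  after byte 3 (5): sum1=114, sum2=95
  after byte 4 (7): sum1=121, sum2=216
Checksum = sum2·256 + sum1 = 216·256 + 121 = 55417 = 0xD879.

D879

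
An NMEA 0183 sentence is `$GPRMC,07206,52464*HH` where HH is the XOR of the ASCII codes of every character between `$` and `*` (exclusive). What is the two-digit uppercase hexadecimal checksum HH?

49

XOR the ASCII codes of the payload characters:
  'G' = 0x47 → acc = 0x47
  'P' = 0x50 → acc = 0x17
  'R' = 0x52 → acc = 0x45
  'M' = 0x4D → acc = 0x08
  'C' = 0x43 → acc = 0x4B
  ',' = 0x2C → acc = 0x67
  '0' = 0x30 → acc = 0x57
  '7' = 0x37 → acc = 0x60
  '2' = 0x32 → acc = 0x52
  '0' = 0x30 → acc = 0x62
  '6' = 0x36 → acc = 0x54
  ',' = 0x2C → acc = 0x78
  '5' = 0x35 → acc = 0x4D
  '2' = 0x32 → acc = 0x7F
  '4' = 0x34 → acc = 0x4B
  '6' = 0x36 → acc = 0x7D
  '4' = 0x34 → acc = 0x49
Checksum = 0x49.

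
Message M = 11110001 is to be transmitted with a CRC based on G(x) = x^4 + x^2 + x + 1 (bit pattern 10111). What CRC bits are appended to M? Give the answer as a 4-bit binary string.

Append 4 zeros: 111100010000. Divide by 10111 (XOR where the leading bit is 1):
  pos 0: 11110 XOR 10111 = 01001
  pos 1: 10010 XOR 10111 = 00101
  pos 3: 10101 XOR 10111 = 00010
  pos 6: 10000 XOR 10111 = 00111
Remainder (last 4 bits) = 1110. This is the CRC / FCS.

1110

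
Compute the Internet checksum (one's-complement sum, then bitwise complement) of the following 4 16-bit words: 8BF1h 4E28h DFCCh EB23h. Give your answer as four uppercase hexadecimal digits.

One's-complement addition (fold any carry out of bit 15 back into bit 0):
  0x8BF1 + 0x4E28 = 0x0DA19
  0xDA19 + 0xDFCC = 0x1B9E5 → wrap carry → 0xB9E6
  0xB9E6 + 0xEB23 = 0x1A509 → wrap carry → 0xA50A
One's-complement sum = 0xA50A.
Checksum = ~0xA50A & 0xFFFF = 0x5AF5.

5AF5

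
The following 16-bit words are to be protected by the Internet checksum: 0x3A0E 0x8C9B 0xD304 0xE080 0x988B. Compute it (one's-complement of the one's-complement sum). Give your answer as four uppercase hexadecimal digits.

One's-complement addition (fold any carry out of bit 15 back into bit 0):
  0x3A0E + 0x8C9B = 0x0C6A9
  0xC6A9 + 0xD304 = 0x199AD → wrap carry → 0x99AE
  0x99AE + 0xE080 = 0x17A2E → wrap carry → 0x7A2F
  0x7A2F + 0x988B = 0x112BA → wrap carry → 0x12BB
One's-complement sum = 0x12BB.
Checksum = ~0x12BB & 0xFFFF = 0xED44.

ED44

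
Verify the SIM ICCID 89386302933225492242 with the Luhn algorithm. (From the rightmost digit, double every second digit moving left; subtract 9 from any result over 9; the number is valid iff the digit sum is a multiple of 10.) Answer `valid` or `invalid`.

From the right, keep odd positions and double even positions (subtract 9 from any doubled value over 9):
  doubled (positions 2,4,...): 8 4 8 4 6 9 0 3 6 7 → sum 55
  kept (positions 1,3,...): 2 2 9 5 2 3 2 3 8 9 → sum 45
Total = 100.
100 mod 10 = 0, so the number is valid.

valid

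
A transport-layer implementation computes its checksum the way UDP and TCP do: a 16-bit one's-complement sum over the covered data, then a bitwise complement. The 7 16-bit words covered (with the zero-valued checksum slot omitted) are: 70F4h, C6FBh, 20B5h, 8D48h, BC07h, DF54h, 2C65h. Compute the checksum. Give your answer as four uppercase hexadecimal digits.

One's-complement addition (fold any carry out of bit 15 back into bit 0):
  0x70F4 + 0xC6FB = 0x137EF → wrap carry → 0x37F0
  0x37F0 + 0x20B5 = 0x058A5
  0x58A5 + 0x8D48 = 0x0E5ED
  0xE5ED + 0xBC07 = 0x1A1F4 → wrap carry → 0xA1F5
  0xA1F5 + 0xDF54 = 0x18149 → wrap carry → 0x814A
  0x814A + 0x2C65 = 0x0ADAF
One's-complement sum = 0xADAF.
Checksum = ~0xADAF & 0xFFFF = 0x5250.

5250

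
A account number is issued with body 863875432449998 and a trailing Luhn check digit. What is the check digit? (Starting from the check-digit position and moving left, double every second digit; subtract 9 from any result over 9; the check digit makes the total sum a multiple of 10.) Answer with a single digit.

2

Partial digits right→left: 8 9 9 9 4 4 2 3 4 5 7 8 3 6 8
Double every second digit counting from the check-digit position (so the 1st, 3rd, 5th, ... of the partial from the right).
  doubled (with −9 where >9): 7 9 8 4 8 5 6 7 → sum 54
  kept as-is: 9 9 4 3 5 8 6 → sum 44
Total = 54 + 44 = 98.
Check digit = (10 − (98 mod 10)) mod 10 = 2.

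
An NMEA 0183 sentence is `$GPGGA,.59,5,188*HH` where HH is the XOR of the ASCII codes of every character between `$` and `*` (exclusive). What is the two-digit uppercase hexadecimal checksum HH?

5C

XOR the ASCII codes of the payload characters:
  'G' = 0x47 → acc = 0x47
  'P' = 0x50 → acc = 0x17
  'G' = 0x47 → acc = 0x50
  'G' = 0x47 → acc = 0x17
  'A' = 0x41 → acc = 0x56
  ',' = 0x2C → acc = 0x7A
  '.' = 0x2E → acc = 0x54
  '5' = 0x35 → acc = 0x61
  '9' = 0x39 → acc = 0x58
  ',' = 0x2C → acc = 0x74
  '5' = 0x35 → acc = 0x41
  ',' = 0x2C → acc = 0x6D
  '1' = 0x31 → acc = 0x5C
  '8' = 0x38 → acc = 0x64
  '8' = 0x38 → acc = 0x5C
Checksum = 0x5C.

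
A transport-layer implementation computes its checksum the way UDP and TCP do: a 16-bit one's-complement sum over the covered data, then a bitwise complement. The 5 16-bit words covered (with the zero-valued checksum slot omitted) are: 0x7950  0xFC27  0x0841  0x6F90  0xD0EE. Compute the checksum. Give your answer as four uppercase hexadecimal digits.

41C7

One's-complement addition (fold any carry out of bit 15 back into bit 0):
  0x7950 + 0xFC27 = 0x17577 → wrap carry → 0x7578
  0x7578 + 0x0841 = 0x07DB9
  0x7DB9 + 0x6F90 = 0x0ED49
  0xED49 + 0xD0EE = 0x1BE37 → wrap carry → 0xBE38
One's-complement sum = 0xBE38.
Checksum = ~0xBE38 & 0xFFFF = 0x41C7.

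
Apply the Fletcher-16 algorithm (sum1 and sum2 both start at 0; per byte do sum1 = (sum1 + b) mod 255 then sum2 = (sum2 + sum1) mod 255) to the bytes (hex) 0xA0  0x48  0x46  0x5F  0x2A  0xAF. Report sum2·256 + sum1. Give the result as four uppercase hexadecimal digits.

6868

Running sums (mod 255):
  after byte 0 (0xA0): sum1=160, sum2=160
  after byte 1 (0x48): sum1=232, sum2=137
  after byte 2 (0x46): sum1=47, sum2=184
  after byte 3 (0x5F): sum1=142, sum2=71
  after byte 4 (0x2A): sum1=184, sum2=0
  after byte 5 (0xAF): sum1=104, sum2=104
Checksum = sum2·256 + sum1 = 104·256 + 104 = 26728 = 0x6868.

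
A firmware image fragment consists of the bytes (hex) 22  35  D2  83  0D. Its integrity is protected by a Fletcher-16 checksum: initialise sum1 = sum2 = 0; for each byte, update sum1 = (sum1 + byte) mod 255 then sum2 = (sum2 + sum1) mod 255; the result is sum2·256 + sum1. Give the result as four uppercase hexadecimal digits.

0CBA

Running sums (mod 255):
  after byte 0 (22): sum1=34, sum2=34
  after byte 1 (35): sum1=87, sum2=121
  after byte 2 (D2): sum1=42, sum2=163
  after byte 3 (83): sum1=173, sum2=81
  after byte 4 (0D): sum1=186, sum2=12
Checksum = sum2·256 + sum1 = 12·256 + 186 = 3258 = 0x0CBA.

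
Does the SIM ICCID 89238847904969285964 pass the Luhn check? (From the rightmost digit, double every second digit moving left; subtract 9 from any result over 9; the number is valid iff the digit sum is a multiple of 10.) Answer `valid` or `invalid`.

From the right, keep odd positions and double even positions (subtract 9 from any doubled value over 9):
  doubled (positions 2,4,...): 3 1 4 3 8 9 8 7 4 7 → sum 54
  kept (positions 1,3,...): 4 9 8 9 9 0 7 8 3 9 → sum 66
Total = 120.
120 mod 10 = 0, so the number is valid.

valid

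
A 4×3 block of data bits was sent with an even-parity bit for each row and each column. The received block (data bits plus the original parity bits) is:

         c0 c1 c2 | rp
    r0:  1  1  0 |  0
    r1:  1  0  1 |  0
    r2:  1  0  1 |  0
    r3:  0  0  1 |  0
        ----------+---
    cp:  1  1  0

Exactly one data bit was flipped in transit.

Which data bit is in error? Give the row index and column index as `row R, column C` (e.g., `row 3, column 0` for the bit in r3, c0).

row 3, column 2

Recompute each row's even parity and compare to rp:
  r0: data parity 0, sent rp 0 → ok
  r1: data parity 0, sent rp 0 → ok
  r2: data parity 0, sent rp 0 → ok
  r3: data parity 1, sent rp 0 → mismatch
Recompute each column's even parity and compare to cp:
  c0: data parity 1, sent cp 1 → ok
  c1: data parity 1, sent cp 1 → ok
  c2: data parity 1, sent cp 0 → mismatch
Exactly one row (r3) and one column (c2) fail → the flipped bit is at their intersection.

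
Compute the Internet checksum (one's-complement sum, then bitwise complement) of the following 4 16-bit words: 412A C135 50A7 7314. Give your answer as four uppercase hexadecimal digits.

One's-complement addition (fold any carry out of bit 15 back into bit 0):
  0x412A + 0xC135 = 0x1025F → wrap carry → 0x0260
  0x0260 + 0x50A7 = 0x05307
  0x5307 + 0x7314 = 0x0C61B
One's-complement sum = 0xC61B.
Checksum = ~0xC61B & 0xFFFF = 0x39E4.

39E4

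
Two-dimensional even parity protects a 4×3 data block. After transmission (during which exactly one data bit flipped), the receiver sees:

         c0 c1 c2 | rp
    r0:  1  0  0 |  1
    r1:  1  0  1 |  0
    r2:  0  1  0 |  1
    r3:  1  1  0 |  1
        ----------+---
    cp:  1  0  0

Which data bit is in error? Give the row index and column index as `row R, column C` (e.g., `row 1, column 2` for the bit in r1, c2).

row 3, column 2

Recompute each row's even parity and compare to rp:
  r0: data parity 1, sent rp 1 → ok
  r1: data parity 0, sent rp 0 → ok
  r2: data parity 1, sent rp 1 → ok
  r3: data parity 0, sent rp 1 → mismatch
Recompute each column's even parity and compare to cp:
  c0: data parity 1, sent cp 1 → ok
  c1: data parity 0, sent cp 0 → ok
  c2: data parity 1, sent cp 0 → mismatch
Exactly one row (r3) and one column (c2) fail → the flipped bit is at their intersection.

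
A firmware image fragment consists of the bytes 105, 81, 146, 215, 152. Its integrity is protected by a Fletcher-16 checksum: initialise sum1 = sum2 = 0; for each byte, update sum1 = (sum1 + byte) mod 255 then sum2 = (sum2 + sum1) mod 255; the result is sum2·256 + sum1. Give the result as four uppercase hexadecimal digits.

Running sums (mod 255):
  after byte 0 (105): sum1=105, sum2=105
  after byte 1 (81): sum1=186, sum2=36
  after byte 2 (146): sum1=77, sum2=113
  after byte 3 (215): sum1=37, sum2=150
  after byte 4 (152): sum1=189, sum2=84
Checksum = sum2·256 + sum1 = 84·256 + 189 = 21693 = 0x54BD.

54BD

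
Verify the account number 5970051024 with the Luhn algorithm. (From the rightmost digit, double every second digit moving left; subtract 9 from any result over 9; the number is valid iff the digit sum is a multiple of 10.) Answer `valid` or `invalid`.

valid

From the right, keep odd positions and double even positions (subtract 9 from any doubled value over 9):
  doubled (positions 2,4,...): 4 2 0 5 1 → sum 12
  kept (positions 1,3,...): 4 0 5 0 9 → sum 18
Total = 30.
30 mod 10 = 0, so the number is valid.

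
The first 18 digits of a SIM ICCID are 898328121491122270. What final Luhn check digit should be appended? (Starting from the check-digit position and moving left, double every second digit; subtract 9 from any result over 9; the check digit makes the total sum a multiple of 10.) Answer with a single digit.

Partial digits right→left: 0 7 2 2 2 1 1 9 4 1 2 1 8 2 3 8 9 8
Double every second digit counting from the check-digit position (so the 1st, 3rd, 5th, ... of the partial from the right).
  doubled (with −9 where >9): 0 4 4 2 8 4 7 6 9 → sum 44
  kept as-is: 7 2 1 9 1 1 2 8 8 → sum 39
Total = 44 + 39 = 83.
Check digit = (10 − (83 mod 10)) mod 10 = 7.

7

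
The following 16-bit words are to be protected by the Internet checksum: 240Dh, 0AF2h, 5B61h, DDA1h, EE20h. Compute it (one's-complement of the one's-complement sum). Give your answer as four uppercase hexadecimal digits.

A9DC

One's-complement addition (fold any carry out of bit 15 back into bit 0):
  0x240D + 0x0AF2 = 0x02EFF
  0x2EFF + 0x5B61 = 0x08A60
  0x8A60 + 0xDDA1 = 0x16801 → wrap carry → 0x6802
  0x6802 + 0xEE20 = 0x15622 → wrap carry → 0x5623
One's-complement sum = 0x5623.
Checksum = ~0x5623 & 0xFFFF = 0xA9DC.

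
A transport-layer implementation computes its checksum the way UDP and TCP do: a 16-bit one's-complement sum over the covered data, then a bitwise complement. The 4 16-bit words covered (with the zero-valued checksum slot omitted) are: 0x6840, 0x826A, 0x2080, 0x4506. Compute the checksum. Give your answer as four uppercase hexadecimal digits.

One's-complement addition (fold any carry out of bit 15 back into bit 0):
  0x6840 + 0x826A = 0x0EAAA
  0xEAAA + 0x2080 = 0x10B2A → wrap carry → 0x0B2B
  0x0B2B + 0x4506 = 0x05031
One's-complement sum = 0x5031.
Checksum = ~0x5031 & 0xFFFF = 0xAFCE.

AFCE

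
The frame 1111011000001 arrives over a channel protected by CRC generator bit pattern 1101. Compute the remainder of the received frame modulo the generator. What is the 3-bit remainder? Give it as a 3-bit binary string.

011

Modulo-2 division of 1111011000001 by 1101:
  pos 0: 1111 XOR 1101 = 0010
  pos 2: 1001 XOR 1101 = 0100
  pos 3: 1001 XOR 1101 = 0100
  pos 4: 1000 XOR 1101 = 0101
  pos 5: 1010 XOR 1101 = 0111
  pos 6: 1110 XOR 1101 = 0011
  pos 8: 1100 XOR 1101 = 0001
Remainder = 011 (nonzero — an error is detected).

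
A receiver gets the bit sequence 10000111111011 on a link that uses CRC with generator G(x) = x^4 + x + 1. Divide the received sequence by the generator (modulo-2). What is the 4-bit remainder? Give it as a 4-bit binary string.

Modulo-2 division of 10000111111011 by 10011:
  pos 0: 10000 XOR 10011 = 00011
  pos 3: 11111 XOR 10011 = 01100
  pos 4: 11001 XOR 10011 = 01010
  pos 5: 10101 XOR 10011 = 00110
  pos 7: 11010 XOR 10011 = 01001
  pos 8: 10011 XOR 10011 = 00000
Remainder = 0001 (nonzero — an error is detected).

0001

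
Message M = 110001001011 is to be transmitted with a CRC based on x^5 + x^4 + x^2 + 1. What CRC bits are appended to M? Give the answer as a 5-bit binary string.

Append 5 zeros: 11000100101100000. Divide by 110101 (XOR where the leading bit is 1):
  pos 0: 110001 XOR 110101 = 000100
  pos 3: 100001 XOR 110101 = 010100
  pos 4: 101000 XOR 110101 = 011101
  pos 5: 111011 XOR 110101 = 001110
  pos 7: 111010 XOR 110101 = 001111
  pos 9: 111100 XOR 110101 = 001001
  pos 11: 100100 XOR 110101 = 010001
Remainder (last 5 bits) = 10001. This is the CRC / FCS.

10001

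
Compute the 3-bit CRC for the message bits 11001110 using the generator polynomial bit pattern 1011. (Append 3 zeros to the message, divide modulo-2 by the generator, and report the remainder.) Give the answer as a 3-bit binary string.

Append 3 zeros: 11001110000. Divide by 1011 (XOR where the leading bit is 1):
  pos 0: 1100 XOR 1011 = 0111
  pos 1: 1111 XOR 1011 = 0100
  pos 2: 1001 XOR 1011 = 0010
  pos 4: 1010 XOR 1011 = 0001
  pos 7: 1000 XOR 1011 = 0011
Remainder (last 3 bits) = 011. This is the CRC / FCS.

011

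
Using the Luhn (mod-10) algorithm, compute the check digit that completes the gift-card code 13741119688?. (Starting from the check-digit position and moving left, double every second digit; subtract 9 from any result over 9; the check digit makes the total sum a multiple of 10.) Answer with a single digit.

4

Partial digits right→left: 8 8 6 9 1 1 1 4 7 3 1
Double every second digit counting from the check-digit position (so the 1st, 3rd, 5th, ... of the partial from the right).
  doubled (with −9 where >9): 7 3 2 2 5 2 → sum 21
  kept as-is: 8 9 1 4 3 → sum 25
Total = 21 + 25 = 46.
Check digit = (10 − (46 mod 10)) mod 10 = 4.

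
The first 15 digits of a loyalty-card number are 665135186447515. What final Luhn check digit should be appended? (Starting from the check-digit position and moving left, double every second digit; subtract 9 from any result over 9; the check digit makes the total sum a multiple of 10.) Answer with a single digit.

3

Partial digits right→left: 5 1 5 7 4 4 6 8 1 5 3 1 5 6 6
Double every second digit counting from the check-digit position (so the 1st, 3rd, 5th, ... of the partial from the right).
  doubled (with −9 where >9): 1 1 8 3 2 6 1 3 → sum 25
  kept as-is: 1 7 4 8 5 1 6 → sum 32
Total = 25 + 32 = 57.
Check digit = (10 − (57 mod 10)) mod 10 = 3.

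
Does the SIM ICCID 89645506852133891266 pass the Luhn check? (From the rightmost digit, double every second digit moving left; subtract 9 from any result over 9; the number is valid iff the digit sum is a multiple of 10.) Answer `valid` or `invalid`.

From the right, keep odd positions and double even positions (subtract 9 from any doubled value over 9):
  doubled (positions 2,4,...): 3 2 7 6 4 7 0 1 3 7 → sum 40
  kept (positions 1,3,...): 6 2 9 3 1 5 6 5 4 9 → sum 50
Total = 90.
90 mod 10 = 0, so the number is valid.

valid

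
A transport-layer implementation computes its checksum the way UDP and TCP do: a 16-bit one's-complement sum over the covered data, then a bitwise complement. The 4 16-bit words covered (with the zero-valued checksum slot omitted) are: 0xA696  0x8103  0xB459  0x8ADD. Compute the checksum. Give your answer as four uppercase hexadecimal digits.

One's-complement addition (fold any carry out of bit 15 back into bit 0):
  0xA696 + 0x8103 = 0x12799 → wrap carry → 0x279A
  0x279A + 0xB459 = 0x0DBF3
  0xDBF3 + 0x8ADD = 0x166D0 → wrap carry → 0x66D1
One's-complement sum = 0x66D1.
Checksum = ~0x66D1 & 0xFFFF = 0x992E.

992E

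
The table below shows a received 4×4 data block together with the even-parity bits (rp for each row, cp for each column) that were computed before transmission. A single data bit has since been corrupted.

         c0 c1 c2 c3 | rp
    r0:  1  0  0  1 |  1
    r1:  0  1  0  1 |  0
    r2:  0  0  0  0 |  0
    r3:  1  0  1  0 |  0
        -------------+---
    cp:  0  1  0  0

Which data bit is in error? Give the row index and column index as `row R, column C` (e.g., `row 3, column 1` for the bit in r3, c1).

Recompute each row's even parity and compare to rp:
  r0: data parity 0, sent rp 1 → mismatch
  r1: data parity 0, sent rp 0 → ok
  r2: data parity 0, sent rp 0 → ok
  r3: data parity 0, sent rp 0 → ok
Recompute each column's even parity and compare to cp:
  c0: data parity 0, sent cp 0 → ok
  c1: data parity 1, sent cp 1 → ok
  c2: data parity 1, sent cp 0 → mismatch
  c3: data parity 0, sent cp 0 → ok
Exactly one row (r0) and one column (c2) fail → the flipped bit is at their intersection.

row 0, column 2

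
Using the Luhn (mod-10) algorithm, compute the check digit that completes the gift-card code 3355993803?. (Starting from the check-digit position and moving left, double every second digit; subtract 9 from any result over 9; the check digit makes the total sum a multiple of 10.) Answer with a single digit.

1

Partial digits right→left: 3 0 8 3 9 9 5 5 3 3
Double every second digit counting from the check-digit position (so the 1st, 3rd, 5th, ... of the partial from the right).
  doubled (with −9 where >9): 6 7 9 1 6 → sum 29
  kept as-is: 0 3 9 5 3 → sum 20
Total = 29 + 20 = 49.
Check digit = (10 − (49 mod 10)) mod 10 = 1.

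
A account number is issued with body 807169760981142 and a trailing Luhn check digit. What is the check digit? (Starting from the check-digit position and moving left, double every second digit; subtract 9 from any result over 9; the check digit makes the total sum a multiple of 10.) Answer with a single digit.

7

Partial digits right→left: 2 4 1 1 8 9 0 6 7 9 6 1 7 0 8
Double every second digit counting from the check-digit position (so the 1st, 3rd, 5th, ... of the partial from the right).
  doubled (with −9 where >9): 4 2 7 0 5 3 5 7 → sum 33
  kept as-is: 4 1 9 6 9 1 0 → sum 30
Total = 33 + 30 = 63.
Check digit = (10 − (63 mod 10)) mod 10 = 7.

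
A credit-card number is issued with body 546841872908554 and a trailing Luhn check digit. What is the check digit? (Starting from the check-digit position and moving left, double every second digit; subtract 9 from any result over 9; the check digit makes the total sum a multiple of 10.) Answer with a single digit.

6

Partial digits right→left: 4 5 5 8 0 9 2 7 8 1 4 8 6 4 5
Double every second digit counting from the check-digit position (so the 1st, 3rd, 5th, ... of the partial from the right).
  doubled (with −9 where >9): 8 1 0 4 7 8 3 1 → sum 32
  kept as-is: 5 8 9 7 1 8 4 → sum 42
Total = 32 + 42 = 74.
Check digit = (10 − (74 mod 10)) mod 10 = 6.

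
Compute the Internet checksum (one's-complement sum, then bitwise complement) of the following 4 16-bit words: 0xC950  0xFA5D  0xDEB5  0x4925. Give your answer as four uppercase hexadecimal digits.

One's-complement addition (fold any carry out of bit 15 back into bit 0):
  0xC950 + 0xFA5D = 0x1C3AD → wrap carry → 0xC3AE
  0xC3AE + 0xDEB5 = 0x1A263 → wrap carry → 0xA264
  0xA264 + 0x4925 = 0x0EB89
One's-complement sum = 0xEB89.
Checksum = ~0xEB89 & 0xFFFF = 0x1476.

1476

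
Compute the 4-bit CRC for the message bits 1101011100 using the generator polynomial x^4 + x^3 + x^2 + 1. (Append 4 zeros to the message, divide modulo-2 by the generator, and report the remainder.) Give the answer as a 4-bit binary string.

Append 4 zeros: 11010111000000. Divide by 11101 (XOR where the leading bit is 1):
  pos 0: 11010 XOR 11101 = 00111
  pos 2: 11111 XOR 11101 = 00010
  pos 5: 10100 XOR 11101 = 01001
  pos 6: 10010 XOR 11101 = 01111
  pos 7: 11110 XOR 11101 = 00011
Remainder (last 4 bits) = 1100. This is the CRC / FCS.

1100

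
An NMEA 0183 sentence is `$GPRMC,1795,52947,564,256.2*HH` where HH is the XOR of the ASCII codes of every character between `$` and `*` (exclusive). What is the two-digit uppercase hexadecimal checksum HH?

66

XOR the ASCII codes of the payload characters:
  'G' = 0x47 → acc = 0x47
  'P' = 0x50 → acc = 0x17
  'R' = 0x52 → acc = 0x45
  'M' = 0x4D → acc = 0x08
  'C' = 0x43 → acc = 0x4B
  ',' = 0x2C → acc = 0x67
  '1' = 0x31 → acc = 0x56
  '7' = 0x37 → acc = 0x61
  '9' = 0x39 → acc = 0x58
  '5' = 0x35 → acc = 0x6D
  ',' = 0x2C → acc = 0x41
  '5' = 0x35 → acc = 0x74
  '2' = 0x32 → acc = 0x46
  '9' = 0x39 → acc = 0x7F
  '4' = 0x34 → acc = 0x4B
  '7' = 0x37 → acc = 0x7C
  ',' = 0x2C → acc = 0x50
  '5' = 0x35 → acc = 0x65
  '6' = 0x36 → acc = 0x53
  '4' = 0x34 → acc = 0x67
  ',' = 0x2C → acc = 0x4B
  '2' = 0x32 → acc = 0x79
  '5' = 0x35 → acc = 0x4C
  '6' = 0x36 → acc = 0x7A
  '.' = 0x2E → acc = 0x54
  '2' = 0x32 → acc = 0x66
Checksum = 0x66.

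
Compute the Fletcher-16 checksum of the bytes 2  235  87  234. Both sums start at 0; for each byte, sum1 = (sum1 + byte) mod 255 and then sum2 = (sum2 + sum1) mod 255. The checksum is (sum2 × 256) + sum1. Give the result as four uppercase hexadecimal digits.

Running sums (mod 255):
  after byte 0 (2): sum1=2, sum2=2
  after byte 1 (235): sum1=237, sum2=239
  after byte 2 (87): sum1=69, sum2=53
  after byte 3 (234): sum1=48, sum2=101
Checksum = sum2·256 + sum1 = 101·256 + 48 = 25904 = 0x6530.

6530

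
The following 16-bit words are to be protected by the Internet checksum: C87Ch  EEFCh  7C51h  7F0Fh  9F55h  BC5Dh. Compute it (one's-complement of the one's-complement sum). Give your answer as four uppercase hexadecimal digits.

One's-complement addition (fold any carry out of bit 15 back into bit 0):
  0xC87C + 0xEEFC = 0x1B778 → wrap carry → 0xB779
  0xB779 + 0x7C51 = 0x133CA → wrap carry → 0x33CB
  0x33CB + 0x7F0F = 0x0B2DA
  0xB2DA + 0x9F55 = 0x1522F → wrap carry → 0x5230
  0x5230 + 0xBC5D = 0x10E8D → wrap carry → 0x0E8E
One's-complement sum = 0x0E8E.
Checksum = ~0x0E8E & 0xFFFF = 0xF171.

F171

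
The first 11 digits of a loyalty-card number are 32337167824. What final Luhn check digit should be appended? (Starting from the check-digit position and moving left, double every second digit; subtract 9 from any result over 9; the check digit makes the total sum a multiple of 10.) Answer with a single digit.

Partial digits right→left: 4 2 8 7 6 1 7 3 3 2 3
Double every second digit counting from the check-digit position (so the 1st, 3rd, 5th, ... of the partial from the right).
  doubled (with −9 where >9): 8 7 3 5 6 6 → sum 35
  kept as-is: 2 7 1 3 2 → sum 15
Total = 35 + 15 = 50.
Check digit = (10 − (50 mod 10)) mod 10 = 0.

0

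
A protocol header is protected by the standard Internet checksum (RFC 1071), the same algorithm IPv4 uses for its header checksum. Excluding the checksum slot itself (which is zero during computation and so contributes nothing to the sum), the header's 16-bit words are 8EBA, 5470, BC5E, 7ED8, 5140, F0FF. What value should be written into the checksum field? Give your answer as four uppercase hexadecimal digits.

One's-complement addition (fold any carry out of bit 15 back into bit 0):
  0x8EBA + 0x5470 = 0x0E32A
  0xE32A + 0xBC5E = 0x19F88 → wrap carry → 0x9F89
  0x9F89 + 0x7ED8 = 0x11E61 → wrap carry → 0x1E62
  0x1E62 + 0x5140 = 0x06FA2
  0x6FA2 + 0xF0FF = 0x160A1 → wrap carry → 0x60A2
One's-complement sum = 0x60A2.
Checksum = ~0x60A2 & 0xFFFF = 0x9F5D.

9F5D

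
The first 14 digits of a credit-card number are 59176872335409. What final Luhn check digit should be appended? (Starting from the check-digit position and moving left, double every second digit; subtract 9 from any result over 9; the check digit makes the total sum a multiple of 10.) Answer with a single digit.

Partial digits right→left: 9 0 4 5 3 3 2 7 8 6 7 1 9 5
Double every second digit counting from the check-digit position (so the 1st, 3rd, 5th, ... of the partial from the right).
  doubled (with −9 where >9): 9 8 6 4 7 5 9 → sum 48
  kept as-is: 0 5 3 7 6 1 5 → sum 27
Total = 48 + 27 = 75.
Check digit = (10 − (75 mod 10)) mod 10 = 5.

5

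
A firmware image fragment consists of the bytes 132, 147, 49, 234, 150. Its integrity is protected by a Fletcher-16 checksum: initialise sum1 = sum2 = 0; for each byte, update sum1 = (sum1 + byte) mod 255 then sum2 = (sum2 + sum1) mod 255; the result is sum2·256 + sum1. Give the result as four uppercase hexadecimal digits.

E4CA

Running sums (mod 255):
  after byte 0 (132): sum1=132, sum2=132
  after byte 1 (147): sum1=24, sum2=156
  after byte 2 (49): sum1=73, sum2=229
  after byte 3 (234): sum1=52, sum2=26
  after byte 4 (150): sum1=202, sum2=228
Checksum = sum2·256 + sum1 = 228·256 + 202 = 58570 = 0xE4CA.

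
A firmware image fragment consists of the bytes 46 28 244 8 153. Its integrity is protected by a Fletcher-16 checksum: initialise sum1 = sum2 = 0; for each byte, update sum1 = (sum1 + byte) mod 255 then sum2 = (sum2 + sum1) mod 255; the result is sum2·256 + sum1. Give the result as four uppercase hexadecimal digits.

Running sums (mod 255):
  after byte 0 (46): sum1=46, sum2=46
  after byte 1 (28): sum1=74, sum2=120
  after byte 2 (244): sum1=63, sum2=183
  after byte 3 (8): sum1=71, sum2=254
  after byte 4 (153): sum1=224, sum2=223
Checksum = sum2·256 + sum1 = 223·256 + 224 = 57312 = 0xDFE0.

DFE0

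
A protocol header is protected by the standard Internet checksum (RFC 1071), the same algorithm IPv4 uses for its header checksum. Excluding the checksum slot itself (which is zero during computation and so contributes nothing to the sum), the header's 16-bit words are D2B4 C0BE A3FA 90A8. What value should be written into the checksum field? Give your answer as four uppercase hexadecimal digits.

37E9

One's-complement addition (fold any carry out of bit 15 back into bit 0):
  0xD2B4 + 0xC0BE = 0x19372 → wrap carry → 0x9373
  0x9373 + 0xA3FA = 0x1376D → wrap carry → 0x376E
  0x376E + 0x90A8 = 0x0C816
One's-complement sum = 0xC816.
Checksum = ~0xC816 & 0xFFFF = 0x37E9.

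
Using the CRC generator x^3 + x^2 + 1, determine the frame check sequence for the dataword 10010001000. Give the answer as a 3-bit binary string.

101

Append 3 zeros: 10010001000000. Divide by 1101 (XOR where the leading bit is 1):
  pos 0: 1001 XOR 1101 = 0100
  pos 1: 1000 XOR 1101 = 0101
  pos 2: 1010 XOR 1101 = 0111
  pos 3: 1110 XOR 1101 = 0011
  pos 5: 1110 XOR 1101 = 0011
  pos 7: 1100 XOR 1101 = 0001
  pos 10: 1000 XOR 1101 = 0101
Remainder (last 3 bits) = 101. This is the CRC / FCS.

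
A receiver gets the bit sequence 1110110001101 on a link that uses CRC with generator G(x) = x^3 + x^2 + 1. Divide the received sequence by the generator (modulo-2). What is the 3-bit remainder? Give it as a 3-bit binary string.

Modulo-2 division of 1110110001101 by 1101:
  pos 0: 1110 XOR 1101 = 0011
  pos 2: 1111 XOR 1101 = 0010
  pos 4: 1000 XOR 1101 = 0101
  pos 5: 1010 XOR 1101 = 0111
  pos 6: 1111 XOR 1101 = 0010
  pos 8: 1010 XOR 1101 = 0111
  pos 9: 1111 XOR 1101 = 0010
Remainder = 010 (nonzero — an error is detected).

010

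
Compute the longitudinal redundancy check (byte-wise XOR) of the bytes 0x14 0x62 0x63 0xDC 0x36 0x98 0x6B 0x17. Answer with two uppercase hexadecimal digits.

XOR the bytes together:
  start with 0x14
  0x14 ⊕ 0x62 = 0x76
  0x76 ⊕ 0x63 = 0x15
  0x15 ⊕ 0xDC = 0xC9
  0xC9 ⊕ 0x36 = 0xFF
  0xFF ⊕ 0x98 = 0x67
  0x67 ⊕ 0x6B = 0x0C
  0x0C ⊕ 0x17 = 0x1B

1B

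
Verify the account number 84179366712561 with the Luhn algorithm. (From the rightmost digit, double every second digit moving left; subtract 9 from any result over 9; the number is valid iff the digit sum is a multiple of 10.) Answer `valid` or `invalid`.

From the right, keep odd positions and double even positions (subtract 9 from any doubled value over 9):
  doubled (positions 2,4,...): 3 4 5 3 9 2 7 → sum 33
  kept (positions 1,3,...): 1 5 1 6 3 7 4 → sum 27
Total = 60.
60 mod 10 = 0, so the number is valid.

valid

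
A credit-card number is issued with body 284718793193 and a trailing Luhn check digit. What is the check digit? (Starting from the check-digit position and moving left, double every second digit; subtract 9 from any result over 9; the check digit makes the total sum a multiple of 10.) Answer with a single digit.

Partial digits right→left: 3 9 1 3 9 7 8 1 7 4 8 2
Double every second digit counting from the check-digit position (so the 1st, 3rd, 5th, ... of the partial from the right).
  doubled (with −9 where >9): 6 2 9 7 5 7 → sum 36
  kept as-is: 9 3 7 1 4 2 → sum 26
Total = 36 + 26 = 62.
Check digit = (10 − (62 mod 10)) mod 10 = 8.

8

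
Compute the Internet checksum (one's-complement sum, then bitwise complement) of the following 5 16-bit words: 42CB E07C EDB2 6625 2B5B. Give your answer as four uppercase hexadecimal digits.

One's-complement addition (fold any carry out of bit 15 back into bit 0):
  0x42CB + 0xE07C = 0x12347 → wrap carry → 0x2348
  0x2348 + 0xEDB2 = 0x110FA → wrap carry → 0x10FB
  0x10FB + 0x6625 = 0x07720
  0x7720 + 0x2B5B = 0x0A27B
One's-complement sum = 0xA27B.
Checksum = ~0xA27B & 0xFFFF = 0x5D84.

5D84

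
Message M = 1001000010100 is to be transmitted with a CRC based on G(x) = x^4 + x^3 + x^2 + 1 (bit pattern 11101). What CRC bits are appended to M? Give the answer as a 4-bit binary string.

0110

Append 4 zeros: 10010000101000000. Divide by 11101 (XOR where the leading bit is 1):
  pos 0: 10010 XOR 11101 = 01111
  pos 1: 11110 XOR 11101 = 00011
  pos 4: 11001 XOR 11101 = 00100
  pos 6: 10001 XOR 11101 = 01100
  pos 7: 11000 XOR 11101 = 00101
  pos 9: 10100 XOR 11101 = 01001
  pos 10: 10010 XOR 11101 = 01111
  pos 11: 11110 XOR 11101 = 00011
Remainder (last 4 bits) = 0110. This is the CRC / FCS.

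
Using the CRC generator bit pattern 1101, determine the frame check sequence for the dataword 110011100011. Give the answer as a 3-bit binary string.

Append 3 zeros: 110011100011000. Divide by 1101 (XOR where the leading bit is 1):
  pos 0: 1100 XOR 1101 = 0001
  pos 3: 1111 XOR 1101 = 0010
  pos 5: 1000 XOR 1101 = 0101
  pos 6: 1010 XOR 1101 = 0111
  pos 7: 1111 XOR 1101 = 0010
  pos 9: 1010 XOR 1101 = 0111
  pos 10: 1110 XOR 1101 = 0011
Remainder (last 3 bits) = 110. This is the CRC / FCS.

110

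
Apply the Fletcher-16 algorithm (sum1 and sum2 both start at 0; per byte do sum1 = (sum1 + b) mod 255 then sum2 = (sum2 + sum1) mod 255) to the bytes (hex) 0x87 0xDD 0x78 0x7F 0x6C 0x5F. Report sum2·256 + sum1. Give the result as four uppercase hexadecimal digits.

1B29

Running sums (mod 255):
  after byte 0 (0x87): sum1=135, sum2=135
  after byte 1 (0xDD): sum1=101, sum2=236
  after byte 2 (0x78): sum1=221, sum2=202
  after byte 3 (0x7F): sum1=93, sum2=40
  after byte 4 (0x6C): sum1=201, sum2=241
  after byte 5 (0x5F): sum1=41, sum2=27
Checksum = sum2·256 + sum1 = 27·256 + 41 = 6953 = 0x1B29.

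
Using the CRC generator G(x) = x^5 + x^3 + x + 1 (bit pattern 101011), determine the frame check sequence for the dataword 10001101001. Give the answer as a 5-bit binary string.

Append 5 zeros: 1000110100100000. Divide by 101011 (XOR where the leading bit is 1):
  pos 0: 100011 XOR 101011 = 001000
  pos 2: 100001 XOR 101011 = 001010
  pos 4: 101000 XOR 101011 = 000011
  pos 8: 111000 XOR 101011 = 010011
  pos 9: 100110 XOR 101011 = 001101
Remainder (last 5 bits) = 11010. This is the CRC / FCS.

11010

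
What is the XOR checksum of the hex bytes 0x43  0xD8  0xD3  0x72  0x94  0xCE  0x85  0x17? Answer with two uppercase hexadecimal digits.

XOR the bytes together:
  start with 0x43
  0x43 ⊕ 0xD8 = 0x9B
  0x9B ⊕ 0xD3 = 0x48
  0x48 ⊕ 0x72 = 0x3A
  0x3A ⊕ 0x94 = 0xAE
  0xAE ⊕ 0xCE = 0x60
  0x60 ⊕ 0x85 = 0xE5
  0xE5 ⊕ 0x17 = 0xF2

F2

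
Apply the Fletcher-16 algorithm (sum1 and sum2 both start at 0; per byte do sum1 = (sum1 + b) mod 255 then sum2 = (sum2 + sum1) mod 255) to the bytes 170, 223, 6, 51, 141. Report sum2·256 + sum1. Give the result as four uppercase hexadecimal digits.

Running sums (mod 255):
  after byte 0 (170): sum1=170, sum2=170
  after byte 1 (223): sum1=138, sum2=53
  after byte 2 (6): sum1=144, sum2=197
  after byte 3 (51): sum1=195, sum2=137
  after byte 4 (141): sum1=81, sum2=218
Checksum = sum2·256 + sum1 = 218·256 + 81 = 55889 = 0xDA51.

DA51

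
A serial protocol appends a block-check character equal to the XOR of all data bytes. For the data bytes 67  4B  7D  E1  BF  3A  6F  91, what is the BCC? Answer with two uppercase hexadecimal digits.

XOR the bytes together:
  start with 0x67
  0x67 ⊕ 0x4B = 0x2C
  0x2C ⊕ 0x7D = 0x51
  0x51 ⊕ 0xE1 = 0xB0
  0xB0 ⊕ 0xBF = 0x0F
  0x0F ⊕ 0x3A = 0x35
  0x35 ⊕ 0x6F = 0x5A
  0x5A ⊕ 0x91 = 0xCB

CB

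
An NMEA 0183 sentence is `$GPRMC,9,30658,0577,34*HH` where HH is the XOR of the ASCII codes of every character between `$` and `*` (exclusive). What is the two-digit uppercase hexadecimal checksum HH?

48

XOR the ASCII codes of the payload characters:
  'G' = 0x47 → acc = 0x47
  'P' = 0x50 → acc = 0x17
  'R' = 0x52 → acc = 0x45
  'M' = 0x4D → acc = 0x08
  'C' = 0x43 → acc = 0x4B
  ',' = 0x2C → acc = 0x67
  '9' = 0x39 → acc = 0x5E
  ',' = 0x2C → acc = 0x72
  '3' = 0x33 → acc = 0x41
  '0' = 0x30 → acc = 0x71
  '6' = 0x36 → acc = 0x47
  '5' = 0x35 → acc = 0x72
  '8' = 0x38 → acc = 0x4A
  ',' = 0x2C → acc = 0x66
  '0' = 0x30 → acc = 0x56
  '5' = 0x35 → acc = 0x63
  '7' = 0x37 → acc = 0x54
  '7' = 0x37 → acc = 0x63
  ',' = 0x2C → acc = 0x4F
  '3' = 0x33 → acc = 0x7C
  '4' = 0x34 → acc = 0x48
Checksum = 0x48.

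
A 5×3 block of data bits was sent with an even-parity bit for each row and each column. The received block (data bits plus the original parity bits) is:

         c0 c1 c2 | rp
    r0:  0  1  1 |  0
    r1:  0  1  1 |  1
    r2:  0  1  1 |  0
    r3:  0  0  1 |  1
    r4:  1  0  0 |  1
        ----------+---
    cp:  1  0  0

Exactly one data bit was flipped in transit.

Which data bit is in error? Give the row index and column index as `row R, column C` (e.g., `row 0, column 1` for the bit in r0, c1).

row 1, column 1

Recompute each row's even parity and compare to rp:
  r0: data parity 0, sent rp 0 → ok
  r1: data parity 0, sent rp 1 → mismatch
  r2: data parity 0, sent rp 0 → ok
  r3: data parity 1, sent rp 1 → ok
  r4: data parity 1, sent rp 1 → ok
Recompute each column's even parity and compare to cp:
  c0: data parity 1, sent cp 1 → ok
  c1: data parity 1, sent cp 0 → mismatch
  c2: data parity 0, sent cp 0 → ok
Exactly one row (r1) and one column (c1) fail → the flipped bit is at their intersection.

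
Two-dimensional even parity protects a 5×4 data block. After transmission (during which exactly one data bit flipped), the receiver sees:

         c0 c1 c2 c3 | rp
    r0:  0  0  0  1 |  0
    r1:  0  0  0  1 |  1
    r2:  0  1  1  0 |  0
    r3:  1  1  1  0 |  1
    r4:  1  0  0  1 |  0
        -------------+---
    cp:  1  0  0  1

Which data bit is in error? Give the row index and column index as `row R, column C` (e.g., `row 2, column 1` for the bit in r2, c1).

row 0, column 0

Recompute each row's even parity and compare to rp:
  r0: data parity 1, sent rp 0 → mismatch
  r1: data parity 1, sent rp 1 → ok
  r2: data parity 0, sent rp 0 → ok
  r3: data parity 1, sent rp 1 → ok
  r4: data parity 0, sent rp 0 → ok
Recompute each column's even parity and compare to cp:
  c0: data parity 0, sent cp 1 → mismatch
  c1: data parity 0, sent cp 0 → ok
  c2: data parity 0, sent cp 0 → ok
  c3: data parity 1, sent cp 1 → ok
Exactly one row (r0) and one column (c0) fail → the flipped bit is at their intersection.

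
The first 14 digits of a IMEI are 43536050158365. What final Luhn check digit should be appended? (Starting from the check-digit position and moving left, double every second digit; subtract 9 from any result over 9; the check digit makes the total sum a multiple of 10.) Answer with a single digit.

Partial digits right→left: 5 6 3 8 5 1 0 5 0 6 3 5 3 4
Double every second digit counting from the check-digit position (so the 1st, 3rd, 5th, ... of the partial from the right).
  doubled (with −9 where >9): 1 6 1 0 0 6 6 → sum 20
  kept as-is: 6 8 1 5 6 5 4 → sum 35
Total = 20 + 35 = 55.
Check digit = (10 − (55 mod 10)) mod 10 = 5.

5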